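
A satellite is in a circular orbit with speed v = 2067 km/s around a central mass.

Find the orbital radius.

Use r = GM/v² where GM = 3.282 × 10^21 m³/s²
v = 2067 km/s = 2.067 × 10^6 m/s
GM = 3.282 × 10^21 m³/s²
v² = 4.27249 × 10^12 m²/s²
r = GM/v² = (3.282 × 10^21) / (4.27249 × 10^12) = 7.6817 × 10^8 m ≈ 7.682 × 10^8 m

Final answer: 7.682 × 10^8 m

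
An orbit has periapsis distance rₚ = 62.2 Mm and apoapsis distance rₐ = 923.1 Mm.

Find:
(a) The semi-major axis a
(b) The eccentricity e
rₚ = 62.2 Mm = 6.22 × 10^7 m
rₐ = 923.1 Mm = 9.231 × 10^8 m
(a) a = (rₚ + rₐ)/2 = 4.9265 × 10^8 m ≈ 492.6 Mm
(b) e = (rₐ − rₚ)/(rₐ + rₚ) = (8.609 × 10^8) / (9.853 × 10^8) = 0.873744

Final answer:
(a) a = 492.6 Mm
(b) e = 0.8737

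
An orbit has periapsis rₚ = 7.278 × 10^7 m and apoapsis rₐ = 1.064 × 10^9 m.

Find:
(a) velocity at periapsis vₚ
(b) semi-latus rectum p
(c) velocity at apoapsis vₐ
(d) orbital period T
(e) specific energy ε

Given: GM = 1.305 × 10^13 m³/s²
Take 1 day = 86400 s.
rₚ = 7.278 × 10^7 m
rₐ = 1.064 × 10^9 m
GM = 1.305 × 10^13 m³/s²
a = (rₚ + rₐ)/2 = 5.6839 × 10^8 m
e = (rₐ − rₚ)/(rₐ + rₚ) = (9.9122 × 10^8) / (1.13678 × 10^9) = 0.871954
(a) vₚ² = GM (2/rₚ − 1/a) = 1.305 × 10^13 × (2.74801 × 10^-8 − 1.75936 × 10^-9) = 335655 m²/s²;  vₚ = 579.358 m/s ≈ 579.4 m/s
(b) 1 − e² = 0.239696;  p = a(1 − e²) = 5.6839 × 10^8 × 0.239696 = 1.36241 × 10^8 m ≈ 1.362 × 10^8 m
(c) vₐ² = GM (2/rₐ − 1/a) = 1.305 × 10^13 × (1.8797 × 10^-9 − 1.75936 × 10^-9) = 1570.49 m²/s²;  vₐ = 39.6294 m/s ≈ 39.63 m/s
(d) a³ = 1.83628 × 10^26 m³;  T = 2π √(a³/GM) = 2π × 3.75115 × 10^6 s = 2.35692 × 10^7 s ≈ 272.8 days
(e) 2a = 1.13678 × 10^9 m;  ε = −GM/(2a) = -11479.8 J/kg ≈ -11.48 kJ/kg

Final answer:
(a) velocity at periapsis vₚ = 579.4 m/s
(b) semi-latus rectum p = 1.362 × 10^8 m
(c) velocity at apoapsis vₐ = 39.63 m/s
(d) orbital period T = 272.8 days
(e) specific energy ε = -11.48 kJ/kg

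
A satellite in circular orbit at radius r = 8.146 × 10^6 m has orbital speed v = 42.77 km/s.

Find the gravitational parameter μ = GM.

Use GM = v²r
r = 8.146 × 10^6 m
v = 42.77 km/s = 42770 m/s
v² = 1.82927 × 10^9 m²/s²
GM = v²r = 1.82927 × 10^9 × 8.146 × 10^6 = 1.49013 × 10^16 m³/s²
GM ≈ 1.49 × 10^16 m³/s²

Final answer: GM = 1.49 × 10^16 m³/s²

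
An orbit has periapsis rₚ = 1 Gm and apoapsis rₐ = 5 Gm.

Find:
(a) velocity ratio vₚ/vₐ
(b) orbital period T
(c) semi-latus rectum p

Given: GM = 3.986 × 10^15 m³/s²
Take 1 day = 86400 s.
rₚ = 1 Gm = 1 × 10^9 m
rₐ = 5 Gm = 5 × 10^9 m
GM = 3.986 × 10^15 m³/s²
a = (rₚ + rₐ)/2 = 3 × 10^9 m
e = (rₐ − rₚ)/(rₐ + rₚ) = (4 × 10^9) / (6 × 10^9) = 0.666667
(a) vₚ/vₐ = rₐ/rₚ (angular momentum) = (5 × 10^9) / (1 × 10^9) = 5 ≈ 5
(b) a³ = 2.7 × 10^28 m³;  T = 2π √(a³/GM) = 2π × 2.60263 × 10^6 s = 1.63528 × 10^7 s ≈ 189.3 days
(c) 1 − e² = 0.555556;  p = a(1 − e²) = 3 × 10^9 × 0.555556 = 1.66667 × 10^9 m ≈ 1.667 Gm

Final answer:
(a) velocity ratio vₚ/vₐ = 5
(b) orbital period T = 189.3 days
(c) semi-latus rectum p = 1.667 Gm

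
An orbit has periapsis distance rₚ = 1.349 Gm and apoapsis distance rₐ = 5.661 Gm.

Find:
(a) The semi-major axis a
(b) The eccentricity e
rₚ = 1.349 Gm = 1.349 × 10^9 m
rₐ = 5.661 Gm = 5.661 × 10^9 m
(a) a = (rₚ + rₐ)/2 = 3.505 × 10^9 m ≈ 3.505 Gm
(b) e = (rₐ − rₚ)/(rₐ + rₚ) = (4.312 × 10^9) / (7.01 × 10^9) = 0.615121

Final answer:
(a) a = 3.505 Gm
(b) e = 0.6151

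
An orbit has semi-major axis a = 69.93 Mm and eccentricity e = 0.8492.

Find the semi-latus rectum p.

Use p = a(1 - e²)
a = 69.93 Mm = 6.993 × 10^7 m
e = 0.8492,  e² = 0.721141,  1 − e² = 0.278859
p = a(1 − e²) = 6.993 × 10^7 m × 0.278859 = 1.95006 × 10^7 m ≈ 19.5 Mm

Final answer: p = 19.5 Mm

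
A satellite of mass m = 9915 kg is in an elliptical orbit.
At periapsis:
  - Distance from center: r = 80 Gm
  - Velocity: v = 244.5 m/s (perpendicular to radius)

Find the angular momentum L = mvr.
r = 80 Gm = 8 × 10^10 m
v = 244.5 m/s
vr = 244.5 × 8 × 10^10 = 1.956 × 10^13 m²/s
L = m × vr = 9915 × 1.956 × 10^13 = 1.93937 × 10^17 kg·m²/s ≈ 1.939 × 10^17 kg·m²/s

Final answer: L = 1.939 × 10^17 kg·m²/s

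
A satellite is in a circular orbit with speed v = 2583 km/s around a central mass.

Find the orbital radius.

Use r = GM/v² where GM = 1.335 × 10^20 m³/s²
v = 2583 km/s = 2.583 × 10^6 m/s
GM = 1.335 × 10^20 m³/s²
v² = 6.67189 × 10^12 m²/s²
r = GM/v² = (1.335 × 10^20) / (6.67189 × 10^12) = 2.00093 × 10^7 m ≈ 20.01 Mm

Final answer: 20.01 Mm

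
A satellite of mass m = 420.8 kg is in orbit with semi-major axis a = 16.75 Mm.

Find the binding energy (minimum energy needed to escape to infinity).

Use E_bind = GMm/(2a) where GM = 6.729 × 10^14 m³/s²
a = 16.75 Mm = 1.675 × 10^7 m
GM = 6.729 × 10^14 m³/s²
m = 420.8 kg
GMm = 6.729 × 10^14 × 420.8 = 2.83156 × 10^17 m³·kg/s²
2a = 3.35 × 10^7 m
E_bind = GMm/(2a) = 8.45243 × 10^9 J ≈ 8.452 GJ

Final answer: 8.452 GJ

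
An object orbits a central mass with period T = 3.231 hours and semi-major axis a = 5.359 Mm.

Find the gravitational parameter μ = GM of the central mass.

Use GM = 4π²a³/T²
T = 3.231 hours = 11631.6 s
a = 5.359 Mm = 5.359 × 10^6 m
a³ = 1.53904 × 10^20 m³
T² = 1.35294 × 10^8 s²
GM = 4π² × (1.53904 × 10^20) / (1.35294 × 10^8) = 4.49089 × 10^13 m³/s²
GM ≈ 4.491 × 10^13 m³/s²

Final answer: GM = 4.491 × 10^13 m³/s²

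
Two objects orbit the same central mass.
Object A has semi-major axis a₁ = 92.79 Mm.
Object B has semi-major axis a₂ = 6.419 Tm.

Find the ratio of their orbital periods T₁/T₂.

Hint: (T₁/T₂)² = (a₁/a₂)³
a₁ = 92.79 Mm = 9.279 × 10^7 m
a₂ = 6.419 Tm = 6.419 × 10^12 m
a₁/a₂ = 1.44555 × 10^-5
T₁/T₂ = (a₁/a₂)^(3/2) = (1.44555 × 10^-5)^1.5 = 5.49605 × 10^-8

Final answer: T₁/T₂ = 5.496 × 10^-8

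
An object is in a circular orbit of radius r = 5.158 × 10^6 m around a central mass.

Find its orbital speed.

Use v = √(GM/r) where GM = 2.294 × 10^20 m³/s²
r = 5.158 × 10^6 m
GM = 2.294 × 10^20 m³/s²
GM/r = (2.294 × 10^20) / (5.158 × 10^6) = 4.44746 × 10^13 m²/s²
v = √(GM/r) = 6.66893 × 10^6 m/s ≈ 6669 km/s

Final answer: 6669 km/s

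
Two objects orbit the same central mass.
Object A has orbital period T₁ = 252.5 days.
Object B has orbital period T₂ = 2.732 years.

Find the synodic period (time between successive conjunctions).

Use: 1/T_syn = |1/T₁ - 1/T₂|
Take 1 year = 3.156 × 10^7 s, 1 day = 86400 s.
T₁ = 252.5 days = 2.1816 × 10^7 s
T₂ = 2.732 years = 8.62219 × 10^7 s
1/T₁ = 4.58379 × 10^-8 s⁻¹
1/T₂ = 1.1598 × 10^-8 s⁻¹
|1/T₁ − 1/T₂| = 3.42399 × 10^-8 s⁻¹
T_syn = 1 / |1/T₁ − 1/T₂| = 2.92057 × 10^7 s ≈ 338 days

Final answer: T_syn = 338 days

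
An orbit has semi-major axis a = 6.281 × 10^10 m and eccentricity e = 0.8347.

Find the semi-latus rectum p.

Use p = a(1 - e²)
a = 6.281 × 10^10 m
e = 0.8347,  e² = 0.696724,  1 − e² = 0.303276
p = a(1 − e²) = 6.281 × 10^10 m × 0.303276 = 1.90488 × 10^10 m ≈ 1.905 × 10^10 m

Final answer: p = 1.905 × 10^10 m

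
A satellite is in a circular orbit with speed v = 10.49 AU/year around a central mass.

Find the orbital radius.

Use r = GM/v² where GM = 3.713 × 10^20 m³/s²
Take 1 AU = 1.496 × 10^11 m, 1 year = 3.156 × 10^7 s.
v = 10.49 AU/year = 49724.5 m/s
GM = 3.713 × 10^20 m³/s²
v² = 2.47252 × 10^9 m²/s²
r = GM/v² = (3.713 × 10^20) / (2.47252 × 10^9) = 1.50171 × 10^11 m ≈ 1.004 AU

Final answer: 1.004 AU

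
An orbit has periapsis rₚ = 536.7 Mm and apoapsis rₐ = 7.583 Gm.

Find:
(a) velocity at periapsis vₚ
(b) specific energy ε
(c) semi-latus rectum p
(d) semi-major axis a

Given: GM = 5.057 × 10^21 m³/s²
rₚ = 536.7 Mm = 5.367 × 10^8 m
rₐ = 7.583 Gm = 7.583 × 10^9 m
GM = 5.057 × 10^21 m³/s²
a = (rₚ + rₐ)/2 = 4.05985 × 10^9 m
e = (rₐ − rₚ)/(rₐ + rₚ) = (7.0463 × 10^9) / (8.1197 × 10^9) = 0.867803
(a) vₚ² = GM (2/rₚ − 1/a) = 5.057 × 10^21 × (3.72648 × 10^-9 − 2.46315 × 10^-10) = 1.75992 × 10^13 m²/s²;  vₚ = 4.19514 × 10^6 m/s ≈ 4195 km/s
(b) 2a = 8.1197 × 10^9 m;  ε = −GM/(2a) = -6.22806 × 10^11 J/kg ≈ -622.8 GJ/kg
(c) 1 − e² = 0.246918;  p = a(1 − e²) = 4.05985 × 10^9 × 0.246918 = 1.00245 × 10^9 m ≈ 1.002 Gm
(d) a = 4.05985 × 10^9 m ≈ 4.06 Gm

Final answer:
(a) velocity at periapsis vₚ = 4195 km/s
(b) specific energy ε = -622.8 GJ/kg
(c) semi-latus rectum p = 1.002 Gm
(d) semi-major axis a = 4.06 Gm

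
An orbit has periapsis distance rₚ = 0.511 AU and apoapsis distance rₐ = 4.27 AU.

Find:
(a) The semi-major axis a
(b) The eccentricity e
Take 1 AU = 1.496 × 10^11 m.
rₚ = 0.511 AU = 7.64456 × 10^10 m
rₐ = 4.27 AU = 6.38792 × 10^11 m
(a) a = (rₚ + rₐ)/2 = 3.57619 × 10^11 m ≈ 2.39 AU
(b) e = (rₐ − rₚ)/(rₐ + rₚ) = (5.62346 × 10^11) / (7.15238 × 10^11) = 0.786237

Final answer:
(a) a = 2.39 AU
(b) e = 0.7862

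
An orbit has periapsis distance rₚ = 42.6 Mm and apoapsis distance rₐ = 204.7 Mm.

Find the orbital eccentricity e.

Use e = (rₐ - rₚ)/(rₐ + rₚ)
rₚ = 42.6 Mm = 4.26 × 10^7 m
rₐ = 204.7 Mm = 2.047 × 10^8 m
rₐ − rₚ = 1.621 × 10^8 m
rₐ + rₚ = 2.473 × 10^8 m
e = (rₐ − rₚ)/(rₐ + rₚ) = 0.655479

Final answer: e = 0.6555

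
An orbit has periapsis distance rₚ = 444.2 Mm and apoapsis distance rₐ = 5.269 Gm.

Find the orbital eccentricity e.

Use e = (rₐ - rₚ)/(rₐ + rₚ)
rₚ = 444.2 Mm = 4.442 × 10^8 m
rₐ = 5.269 Gm = 5.269 × 10^9 m
rₐ − rₚ = 4.8248 × 10^9 m
rₐ + rₚ = 5.7132 × 10^9 m
e = (rₐ − rₚ)/(rₐ + rₚ) = 0.8445

Final answer: e = 0.8445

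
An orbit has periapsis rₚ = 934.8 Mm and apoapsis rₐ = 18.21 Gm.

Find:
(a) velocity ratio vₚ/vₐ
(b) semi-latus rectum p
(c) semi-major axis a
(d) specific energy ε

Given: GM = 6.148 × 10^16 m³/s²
rₚ = 934.8 Mm = 9.348 × 10^8 m
rₐ = 18.21 Gm = 1.821 × 10^10 m
GM = 6.148 × 10^16 m³/s²
a = (rₚ + rₐ)/2 = 9.5724 × 10^9 m
e = (rₐ − rₚ)/(rₐ + rₚ) = (1.72752 × 10^10) / (1.91448 × 10^10) = 0.902344
(a) vₚ/vₐ = rₐ/rₚ (angular momentum) = (1.821 × 10^10) / (9.348 × 10^8) = 19.4801 ≈ 19.48
(b) 1 − e² = 0.185775;  p = a(1 − e²) = 9.5724 × 10^9 × 0.185775 = 1.77831 × 10^9 m ≈ 1.778 Gm
(c) a = 9.5724 × 10^9 m ≈ 9.572 Gm
(d) 2a = 1.91448 × 10^10 m;  ε = −GM/(2a) = -3.21132 × 10^6 J/kg ≈ -3.211 MJ/kg

Final answer:
(a) velocity ratio vₚ/vₐ = 19.48
(b) semi-latus rectum p = 1.778 Gm
(c) semi-major axis a = 9.572 Gm
(d) specific energy ε = -3.211 MJ/kg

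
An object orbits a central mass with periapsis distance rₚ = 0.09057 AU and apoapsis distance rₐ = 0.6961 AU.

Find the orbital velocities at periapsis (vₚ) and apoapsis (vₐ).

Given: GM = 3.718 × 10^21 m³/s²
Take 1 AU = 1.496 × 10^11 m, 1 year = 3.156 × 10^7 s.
rₚ = 0.09057 AU = 1.35493 × 10^10 m
rₐ = 0.6961 AU = 1.04137 × 10^11 m
GM = 3.718 × 10^21 m³/s²
a = (rₚ + rₐ)/2 = 5.88429 × 10^10 m
Vis-viva: v² = GM (2/r − 1/a)
vₚ² = 3.718 × 10^21 × (1.47609 × 10^-10 − 1.69944 × 10^-11) = 4.85627 × 10^11 m²/s²
vₚ = 696869 m/s ≈ 147 AU/year
vₐ² = 3.718 × 10^21 × (1.92056 × 10^-11 − 1.69944 × 10^-11) = 8.22106 × 10^9 m²/s²
vₐ = 90670.1 m/s ≈ 19.13 AU/year

Final answer: vₚ = 147 AU/year, vₐ = 19.13 AU/year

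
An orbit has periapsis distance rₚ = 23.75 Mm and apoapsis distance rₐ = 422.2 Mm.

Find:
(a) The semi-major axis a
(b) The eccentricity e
rₚ = 23.75 Mm = 2.375 × 10^7 m
rₐ = 422.2 Mm = 4.222 × 10^8 m
(a) a = (rₚ + rₐ)/2 = 2.22975 × 10^8 m ≈ 223 Mm
(b) e = (rₐ − rₚ)/(rₐ + rₚ) = (3.9845 × 10^8) / (4.4595 × 10^8) = 0.893486

Final answer:
(a) a = 223 Mm
(b) e = 0.8935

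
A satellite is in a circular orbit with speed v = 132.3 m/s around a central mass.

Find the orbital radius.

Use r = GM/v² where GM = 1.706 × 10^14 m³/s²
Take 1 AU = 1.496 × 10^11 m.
v = 132.3 m/s
GM = 1.706 × 10^14 m³/s²
v² = 17503.3 m²/s²
r = GM/v² = (1.706 × 10^14) / 17503.3 = 9.74674 × 10^9 m ≈ 0.06515 AU

Final answer: 0.06515 AU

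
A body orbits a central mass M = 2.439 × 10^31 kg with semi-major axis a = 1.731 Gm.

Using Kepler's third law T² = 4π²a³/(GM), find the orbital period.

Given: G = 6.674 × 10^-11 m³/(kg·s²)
M = 2.439 × 10^31 kg
GM = G × M = 6.674 × 10^-11 × 2.439 × 10^31 = 1.62779 × 10^21 m³/s²
a = 1.731 Gm = 1.731 × 10^9 m
a³ = 5.1867 × 10^27 m³
T = 2π √(a³/GM) = 2π √((5.1867 × 10^27) / (1.62779 × 10^21)) = 2π × 1785.03 s
T = 11215.7 s ≈ 3.115 hours

Final answer: 3.115 hours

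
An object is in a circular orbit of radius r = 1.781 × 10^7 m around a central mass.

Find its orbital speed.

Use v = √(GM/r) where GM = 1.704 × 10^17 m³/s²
r = 1.781 × 10^7 m
GM = 1.704 × 10^17 m³/s²
GM/r = (1.704 × 10^17) / (1.781 × 10^7) = 9.56766 × 10^9 m²/s²
v = √(GM/r) = 97814.4 m/s ≈ 97.81 km/s

Final answer: 97.81 km/s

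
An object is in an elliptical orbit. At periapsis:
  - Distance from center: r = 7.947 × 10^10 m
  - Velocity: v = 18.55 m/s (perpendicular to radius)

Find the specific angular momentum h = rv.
r = 7.947 × 10^10 m
v = 18.55 m/s
h = rv = 7.947 × 10^10 × 18.55 = 1.47417 × 10^12 m²/s ≈ 1.474 × 10^12 m²/s

Final answer: h = 1.474 × 10^12 m²/s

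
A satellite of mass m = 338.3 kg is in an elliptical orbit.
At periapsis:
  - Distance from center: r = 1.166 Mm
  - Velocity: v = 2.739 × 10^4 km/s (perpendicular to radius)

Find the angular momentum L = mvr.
r = 1.166 Mm = 1.166 × 10^6 m
v = 2.739 × 10^4 km/s = 2.739 × 10^7 m/s
vr = 2.739 × 10^7 × 1.166 × 10^6 = 3.19367 × 10^13 m²/s
L = m × vr = 338.3 × 3.19367 × 10^13 = 1.08042 × 10^16 kg·m²/s ≈ 1.08 × 10^16 kg·m²/s

Final answer: L = 1.08 × 10^16 kg·m²/s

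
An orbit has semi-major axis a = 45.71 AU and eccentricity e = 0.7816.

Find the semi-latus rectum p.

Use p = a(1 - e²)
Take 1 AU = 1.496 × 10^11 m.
a = 45.71 AU = 6.83822 × 10^12 m
e = 0.7816,  e² = 0.610899,  1 − e² = 0.389101
p = a(1 − e²) = 6.83822 × 10^12 m × 0.389101 = 2.66076 × 10^12 m ≈ 17.79 AU

Final answer: p = 17.79 AU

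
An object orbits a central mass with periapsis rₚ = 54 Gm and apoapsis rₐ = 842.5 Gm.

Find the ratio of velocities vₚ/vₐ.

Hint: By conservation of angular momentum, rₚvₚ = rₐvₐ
rₚ = 54 Gm = 5.4 × 10^10 m
rₐ = 842.5 Gm = 8.425 × 10^11 m
rₚvₚ = rₐvₐ  ⇒  vₚ/vₐ = rₐ/rₚ
vₚ/vₐ = (8.425 × 10^11) / (5.4 × 10^10) = 15.6019

Final answer: vₚ/vₐ = 15.6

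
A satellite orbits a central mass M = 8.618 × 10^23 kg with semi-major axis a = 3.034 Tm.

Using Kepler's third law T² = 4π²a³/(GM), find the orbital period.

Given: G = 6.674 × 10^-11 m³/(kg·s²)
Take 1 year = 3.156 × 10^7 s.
M = 8.618 × 10^23 kg
GM = G × M = 6.674 × 10^-11 × 8.618 × 10^23 = 5.75165 × 10^13 m³/s²
a = 3.034 Tm = 3.034 × 10^12 m
a³ = 2.79284 × 10^37 m³
T = 2π √(a³/GM) = 2π √((2.79284 × 10^37) / (5.75165 × 10^13)) = 2π × 6.9683 × 10^11 s
T = 4.37831 × 10^12 s ≈ 1.387 × 10^5 years

Final answer: 1.387 × 10^5 years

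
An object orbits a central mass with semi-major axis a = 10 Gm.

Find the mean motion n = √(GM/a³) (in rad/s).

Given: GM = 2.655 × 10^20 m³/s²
a = 10 Gm = 1 × 10^10 m
GM = 2.655 × 10^20 m³/s²
a³ = 1 × 10^30 m³
GM/a³ = (2.655 × 10^20) / (1 × 10^30) = 2.655 × 10^-10 s⁻²
n = √(GM/a³) = 1.62942 × 10^-5 rad/s ≈ 1.629 × 10^-5 rad/s

Final answer: n = 1.629 × 10^-5 rad/s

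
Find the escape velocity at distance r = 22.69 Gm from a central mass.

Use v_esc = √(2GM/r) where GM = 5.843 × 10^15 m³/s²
r = 22.69 Gm = 2.269 × 10^10 m
GM = 5.843 × 10^15 m³/s²
2GM/r = 2 × (5.843 × 10^15) / (2.269 × 10^10) = 515029 m²/s²
v_esc = √(2GM/r) = 717.655 m/s ≈ 717.7 m/s

Final answer: 717.7 m/s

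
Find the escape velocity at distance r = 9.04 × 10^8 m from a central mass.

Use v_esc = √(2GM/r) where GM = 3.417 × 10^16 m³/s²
r = 9.04 × 10^8 m
GM = 3.417 × 10^16 m³/s²
2GM/r = 2 × (3.417 × 10^16) / (9.04 × 10^8) = 7.55973 × 10^7 m²/s²
v_esc = √(2GM/r) = 8694.67 m/s ≈ 8.695 km/s

Final answer: 8.695 km/s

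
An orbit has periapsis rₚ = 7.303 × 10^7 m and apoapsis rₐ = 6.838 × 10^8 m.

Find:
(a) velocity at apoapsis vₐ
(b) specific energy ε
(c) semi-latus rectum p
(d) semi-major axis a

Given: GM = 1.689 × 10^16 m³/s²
rₚ = 7.303 × 10^7 m
rₐ = 6.838 × 10^8 m
GM = 1.689 × 10^16 m³/s²
a = (rₚ + rₐ)/2 = 3.78415 × 10^8 m
e = (rₐ − rₚ)/(rₐ + rₚ) = (6.1077 × 10^8) / (7.5683 × 10^8) = 0.807011
(a) vₐ² = GM (2/rₐ − 1/a) = 1.689 × 10^16 × (2.92483 × 10^-9 − 2.6426 × 10^-9) = 4.76687 × 10^6 m²/s²;  vₐ = 2183.32 m/s ≈ 2.183 km/s
(b) 2a = 7.5683 × 10^8 m;  ε = −GM/(2a) = -2.23168 × 10^7 J/kg ≈ -22.32 MJ/kg
(c) 1 − e² = 0.348734;  p = a(1 − e²) = 3.78415 × 10^8 × 0.348734 = 1.31966 × 10^8 m ≈ 1.32 × 10^8 m
(d) a = 3.78415 × 10^8 m ≈ 3.784 × 10^8 m

Final answer:
(a) velocity at apoapsis vₐ = 2.183 km/s
(b) specific energy ε = -22.32 MJ/kg
(c) semi-latus rectum p = 1.32 × 10^8 m
(d) semi-major axis a = 3.784 × 10^8 m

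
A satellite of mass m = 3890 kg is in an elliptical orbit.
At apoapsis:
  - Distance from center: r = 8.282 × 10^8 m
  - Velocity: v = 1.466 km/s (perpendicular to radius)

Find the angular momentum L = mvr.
r = 8.282 × 10^8 m
v = 1.466 km/s = 1466 m/s
vr = 1466 × 8.282 × 10^8 = 1.21414 × 10^12 m²/s
L = m × vr = 3890 × 1.21414 × 10^12 = 4.72301 × 10^15 kg·m²/s ≈ 4.723 × 10^15 kg·m²/s

Final answer: L = 4.723 × 10^15 kg·m²/s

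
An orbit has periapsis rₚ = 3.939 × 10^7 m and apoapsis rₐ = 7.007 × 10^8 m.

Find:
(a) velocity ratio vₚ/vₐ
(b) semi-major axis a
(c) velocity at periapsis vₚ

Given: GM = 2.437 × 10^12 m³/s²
rₚ = 3.939 × 10^7 m
rₐ = 7.007 × 10^8 m
GM = 2.437 × 10^12 m³/s²
a = (rₚ + rₐ)/2 = 3.70045 × 10^8 m
e = (rₐ − rₚ)/(rₐ + rₚ) = (6.6131 × 10^8) / (7.4009 × 10^8) = 0.893553
(a) vₚ/vₐ = rₐ/rₚ (angular momentum) = (7.007 × 10^8) / (3.939 × 10^7) = 17.7888 ≈ 17.79
(b) a = 3.70045 × 10^8 m ≈ 3.7 × 10^8 m
(c) vₚ² = GM (2/rₚ − 1/a) = 2.437 × 10^12 × (5.07743 × 10^-8 − 2.70237 × 10^-9) = 117151 m²/s²;  vₚ = 342.274 m/s ≈ 342.3 m/s

Final answer:
(a) velocity ratio vₚ/vₐ = 17.79
(b) semi-major axis a = 3.7 × 10^8 m
(c) velocity at periapsis vₚ = 342.3 m/s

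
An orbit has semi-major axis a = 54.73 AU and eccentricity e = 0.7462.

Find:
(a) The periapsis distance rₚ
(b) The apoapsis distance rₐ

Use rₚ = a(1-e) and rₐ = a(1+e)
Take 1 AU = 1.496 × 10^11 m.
a = 54.73 AU = 8.18761 × 10^12 m
e = 0.7462:  1 − e = 0.2538,  1 + e = 1.7462
(a) rₚ = a(1 − e) = 8.18761 × 10^12 m × 0.2538 = 2.07801 × 10^12 m ≈ 13.89 AU
(b) rₐ = a(1 + e) = 8.18761 × 10^12 m × 1.7462 = 1.42972 × 10^13 m ≈ 95.57 AU

Final answer:
(a) rₚ = 13.89 AU
(b) rₐ = 95.57 AU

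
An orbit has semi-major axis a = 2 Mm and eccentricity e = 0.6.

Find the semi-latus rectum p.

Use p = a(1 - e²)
a = 2 Mm = 2 × 10^6 m
e = 0.6,  e² = 0.36,  1 − e² = 0.64
p = a(1 − e²) = 2 × 10^6 m × 0.64 = 1.28 × 10^6 m ≈ 1.28 Mm

Final answer: p = 1.28 Mm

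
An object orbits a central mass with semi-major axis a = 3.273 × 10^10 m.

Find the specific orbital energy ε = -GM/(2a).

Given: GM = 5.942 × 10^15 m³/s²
a = 3.273 × 10^10 m
GM = 5.942 × 10^15 m³/s²
2a = 6.546 × 10^10 m
ε = −GM/(2a) = -90773 J/kg ≈ -90.77 kJ/kg

Final answer: -90.77 kJ/kg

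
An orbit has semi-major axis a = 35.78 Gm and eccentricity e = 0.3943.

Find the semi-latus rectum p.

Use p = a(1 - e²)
a = 35.78 Gm = 3.578 × 10^10 m
e = 0.3943,  e² = 0.155472,  1 − e² = 0.844528
p = a(1 − e²) = 3.578 × 10^10 m × 0.844528 = 3.02172 × 10^10 m ≈ 30.22 Gm

Final answer: p = 30.22 Gm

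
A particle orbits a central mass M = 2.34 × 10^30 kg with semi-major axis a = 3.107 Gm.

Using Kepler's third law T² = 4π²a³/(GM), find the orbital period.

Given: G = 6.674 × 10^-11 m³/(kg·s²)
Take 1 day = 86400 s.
M = 2.34 × 10^30 kg
GM = G × M = 6.674 × 10^-11 × 2.34 × 10^30 = 1.56172 × 10^20 m³/s²
a = 3.107 Gm = 3.107 × 10^9 m
a³ = 2.99933 × 10^28 m³
T = 2π √(a³/GM) = 2π √((2.99933 × 10^28) / (1.56172 × 10^20)) = 2π × 13858.3 s
T = 87074.4 s ≈ 1.008 days

Final answer: 1.008 days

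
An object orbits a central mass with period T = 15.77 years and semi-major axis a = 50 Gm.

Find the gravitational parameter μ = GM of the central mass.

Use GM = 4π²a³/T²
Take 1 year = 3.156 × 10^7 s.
T = 15.77 years = 4.97701 × 10^8 s
a = 50 Gm = 5 × 10^10 m
a³ = 1.25 × 10^32 m³
T² = 2.47706 × 10^17 s²
GM = 4π² × (1.25 × 10^32) / (2.47706 × 10^17) = 1.9922 × 10^16 m³/s²
GM ≈ 1.992 × 10^16 m³/s²

Final answer: GM = 1.992 × 10^16 m³/s²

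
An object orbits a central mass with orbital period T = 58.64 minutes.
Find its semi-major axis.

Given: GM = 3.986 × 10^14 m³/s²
T = 58.64 minutes = 3518.4 s
GM = 3.986 × 10^14 m³/s²
Kepler's third law: a³ = GM T² / (4π²)
T² = 1.23791 × 10^7 s²
a³ = (3.986 × 10^14) × (1.23791 × 10^7) / (4π²) = 1.24988 × 10^20 m³
a = (a³)^(1/3) = 4.99984 × 10^6 m ≈ 5 Mm

Final answer: 5 Mm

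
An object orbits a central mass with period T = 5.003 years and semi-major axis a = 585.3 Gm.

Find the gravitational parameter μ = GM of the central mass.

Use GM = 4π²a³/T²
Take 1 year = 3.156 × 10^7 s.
T = 5.003 years = 1.57895 × 10^8 s
a = 585.3 Gm = 5.853 × 10^11 m
a³ = 2.0051 × 10^35 m³
T² = 2.49307 × 10^16 s²
GM = 4π² × (2.0051 × 10^35) / (2.49307 × 10^16) = 3.17512 × 10^20 m³/s²
GM ≈ 3.175 × 10^20 m³/s²

Final answer: GM = 3.175 × 10^20 m³/s²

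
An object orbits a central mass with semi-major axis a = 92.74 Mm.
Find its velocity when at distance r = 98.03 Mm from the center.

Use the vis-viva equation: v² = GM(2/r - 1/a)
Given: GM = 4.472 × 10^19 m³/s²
a = 92.74 Mm = 9.274 × 10^7 m
r = 98.03 Mm = 9.803 × 10^7 m
GM = 4.472 × 10^19 m³/s²
2/r − 1/a = 2.04019 × 10^-8 − 1.07828 × 10^-8 = 9.61908 × 10^-9 m⁻¹
v² = GM (2/r − 1/a) = 4.30165 × 10^11 m²/s²
v = 655870 m/s ≈ 655.9 km/s

Final answer: 655.9 km/s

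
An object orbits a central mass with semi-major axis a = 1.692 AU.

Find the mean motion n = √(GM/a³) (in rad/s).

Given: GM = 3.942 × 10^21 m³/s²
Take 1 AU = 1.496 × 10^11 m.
a = 1.692 AU = 2.53123 × 10^11 m
GM = 3.942 × 10^21 m³/s²
a³ = 1.62179 × 10^34 m³
GM/a³ = (3.942 × 10^21) / (1.62179 × 10^34) = 2.43064 × 10^-13 s⁻²
n = √(GM/a³) = 4.93015 × 10^-7 rad/s ≈ 4.93 × 10^-7 rad/s

Final answer: n = 4.93 × 10^-7 rad/s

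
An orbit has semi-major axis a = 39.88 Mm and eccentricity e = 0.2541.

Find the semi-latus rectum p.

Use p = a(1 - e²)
a = 39.88 Mm = 3.988 × 10^7 m
e = 0.2541,  e² = 0.0645668,  1 − e² = 0.935433
p = a(1 − e²) = 3.988 × 10^7 m × 0.935433 = 3.73051 × 10^7 m ≈ 37.31 Mm

Final answer: p = 37.31 Mm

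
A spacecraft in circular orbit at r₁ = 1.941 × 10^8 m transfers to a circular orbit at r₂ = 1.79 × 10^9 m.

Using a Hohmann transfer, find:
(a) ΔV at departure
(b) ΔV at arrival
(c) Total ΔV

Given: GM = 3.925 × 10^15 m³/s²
r₁ = 1.941 × 10^8 m
r₂ = 1.79 × 10^9 m
GM = 3.925 × 10^15 m³/s²
Transfer ellipse: a_t = (r₁ + r₂)/2 = 9.9205 × 10^8 m
Circular speed at r₁: v₁ = √(GM/r₁) = 4496.84 m/s
Transfer speed at r₁ (periapsis): v₁ₜ = √(GM(2/r₁ − 1/a_t)) = 6040.42 m/s
(a) ΔV₁ = v₁ₜ − v₁ = 1543.58 m/s ≈ 1.544 km/s
Circular speed at r₂: v₂ = √(GM/r₂) = 1480.79 m/s
Transfer speed at r₂ (apoapsis): v₂ₜ = √(GM(2/r₂ − 1/a_t)) = 654.997 m/s
(b) ΔV₂ = v₂ − v₂ₜ = 825.792 m/s ≈ 825.8 m/s
(c) ΔV_total = ΔV₁ + ΔV₂ = 2369.37 m/s ≈ 2.369 km/s

Final answer:
(a) ΔV₁ = 1.544 km/s
(b) ΔV₂ = 825.8 m/s
(c) ΔV_total = 2.369 km/s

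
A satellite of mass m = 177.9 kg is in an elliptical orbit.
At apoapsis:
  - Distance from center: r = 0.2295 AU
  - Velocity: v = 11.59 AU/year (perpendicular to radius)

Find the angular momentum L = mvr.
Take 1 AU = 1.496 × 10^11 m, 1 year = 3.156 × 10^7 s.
r = 0.2295 AU = 3.43332 × 10^10 m
v = 11.59 AU/year = 54938.7 m/s
vr = 54938.7 × 3.43332 × 10^10 = 1.88622 × 10^15 m²/s
L = m × vr = 177.9 × 1.88622 × 10^15 = 3.35559 × 10^17 kg·m²/s ≈ 3.356 × 10^17 kg·m²/s

Final answer: L = 3.356 × 10^17 kg·m²/s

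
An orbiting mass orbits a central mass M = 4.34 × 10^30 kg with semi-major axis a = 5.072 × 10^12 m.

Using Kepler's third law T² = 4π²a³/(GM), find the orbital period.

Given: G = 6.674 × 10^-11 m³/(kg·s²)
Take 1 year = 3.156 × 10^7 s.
M = 4.34 × 10^30 kg
GM = G × M = 6.674 × 10^-11 × 4.34 × 10^30 = 2.89652 × 10^20 m³/s²
a = 5.072 × 10^12 m
a³ = 1.30478 × 10^38 m³
T = 2π √(a³/GM) = 2π √((1.30478 × 10^38) / (2.89652 × 10^20)) = 2π × 6.71167 × 10^8 s
T = 4.21707 × 10^9 s ≈ 133.6 years

Final answer: 133.6 years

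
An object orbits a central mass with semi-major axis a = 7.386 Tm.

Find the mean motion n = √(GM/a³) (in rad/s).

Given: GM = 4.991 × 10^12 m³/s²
a = 7.386 Tm = 7.386 × 10^12 m
GM = 4.991 × 10^12 m³/s²
a³ = 4.02928 × 10^38 m³
GM/a³ = (4.991 × 10^12) / (4.02928 × 10^38) = 1.23868 × 10^-26 s⁻²
n = √(GM/a³) = 1.11296 × 10^-13 rad/s ≈ 1.113 × 10^-13 rad/s

Final answer: n = 1.113 × 10^-13 rad/s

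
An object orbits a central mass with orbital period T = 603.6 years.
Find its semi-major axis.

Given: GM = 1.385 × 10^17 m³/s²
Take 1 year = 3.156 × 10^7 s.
T = 603.6 years = 1.90496 × 10^10 s
GM = 1.385 × 10^17 m³/s²
Kepler's third law: a³ = GM T² / (4π²)
T² = 3.62888 × 10^20 s²
a³ = (1.385 × 10^17) × (3.62888 × 10^20) / (4π²) = 1.2731 × 10^36 m³
a = (a³)^(1/3) = 1.08381 × 10^12 m ≈ 1.084 × 10^12 m

Final answer: 1.084 × 10^12 m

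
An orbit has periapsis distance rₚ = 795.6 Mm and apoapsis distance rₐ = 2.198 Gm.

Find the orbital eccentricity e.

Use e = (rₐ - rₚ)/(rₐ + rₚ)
rₚ = 795.6 Mm = 7.956 × 10^8 m
rₐ = 2.198 Gm = 2.198 × 10^9 m
rₐ − rₚ = 1.4024 × 10^9 m
rₐ + rₚ = 2.9936 × 10^9 m
e = (rₐ − rₚ)/(rₐ + rₚ) = 0.468466

Final answer: e = 0.4685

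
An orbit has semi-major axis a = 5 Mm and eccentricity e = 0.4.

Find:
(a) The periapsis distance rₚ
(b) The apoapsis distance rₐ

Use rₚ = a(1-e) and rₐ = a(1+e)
a = 5 Mm = 5 × 10^6 m
e = 0.4:  1 − e = 0.6,  1 + e = 1.4
(a) rₚ = a(1 − e) = 5 × 10^6 m × 0.6 = 3 × 10^6 m ≈ 3 Mm
(b) rₐ = a(1 + e) = 5 × 10^6 m × 1.4 = 7 × 10^6 m ≈ 7 Mm

Final answer:
(a) rₚ = 3 Mm
(b) rₐ = 7 Mm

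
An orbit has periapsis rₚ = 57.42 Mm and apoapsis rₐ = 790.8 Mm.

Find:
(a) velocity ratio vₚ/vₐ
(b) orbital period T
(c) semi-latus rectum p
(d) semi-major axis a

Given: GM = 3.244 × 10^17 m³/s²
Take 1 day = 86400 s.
rₚ = 57.42 Mm = 5.742 × 10^7 m
rₐ = 790.8 Mm = 7.908 × 10^8 m
GM = 3.244 × 10^17 m³/s²
a = (rₚ + rₐ)/2 = 4.2411 × 10^8 m
e = (rₐ − rₚ)/(rₐ + rₚ) = (7.3338 × 10^8) / (8.4822 × 10^8) = 0.864611
(a) vₚ/vₐ = rₐ/rₚ (angular momentum) = (7.908 × 10^8) / (5.742 × 10^7) = 13.7722 ≈ 13.77
(b) a³ = 7.62844 × 10^25 m³;  T = 2π √(a³/GM) = 2π × 15334.8 s = 96351.2 s ≈ 1.115 days
(c) 1 − e² = 0.252449;  p = a(1 − e²) = 4.2411 × 10^8 × 0.252449 = 1.07066 × 10^8 m ≈ 107.1 Mm
(d) a = 4.2411 × 10^8 m ≈ 424.1 Mm

Final answer:
(a) velocity ratio vₚ/vₐ = 13.77
(b) orbital period T = 1.115 days
(c) semi-latus rectum p = 107.1 Mm
(d) semi-major axis a = 424.1 Mm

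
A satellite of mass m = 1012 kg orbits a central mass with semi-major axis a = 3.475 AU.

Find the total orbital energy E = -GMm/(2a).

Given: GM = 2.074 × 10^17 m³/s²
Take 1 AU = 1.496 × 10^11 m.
a = 3.475 AU = 5.1986 × 10^11 m
GM = 2.074 × 10^17 m³/s²
2a = 1.03972 × 10^12 m
GMm = 2.074 × 10^17 × 1012 = 2.09889 × 10^20 m³·kg/s²
E = −GMm/(2a) = -2.01871 × 10^8 J ≈ -201.9 MJ

Final answer: -201.9 MJ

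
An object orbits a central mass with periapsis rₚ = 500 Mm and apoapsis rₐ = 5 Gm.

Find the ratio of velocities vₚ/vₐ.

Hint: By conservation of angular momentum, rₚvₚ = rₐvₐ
rₚ = 500 Mm = 5 × 10^8 m
rₐ = 5 Gm = 5 × 10^9 m
rₚvₚ = rₐvₐ  ⇒  vₚ/vₐ = rₐ/rₚ
vₚ/vₐ = (5 × 10^9) / (5 × 10^8) = 10

Final answer: vₚ/vₐ = 10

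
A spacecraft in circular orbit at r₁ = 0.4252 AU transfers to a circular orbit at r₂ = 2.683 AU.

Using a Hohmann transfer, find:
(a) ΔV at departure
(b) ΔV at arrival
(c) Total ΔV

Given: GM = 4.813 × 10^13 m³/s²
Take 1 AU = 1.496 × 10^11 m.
r₁ = 0.4252 AU = 6.36099 × 10^10 m
r₂ = 2.683 AU = 4.01377 × 10^11 m
GM = 4.813 × 10^13 m³/s²
Transfer ellipse: a_t = (r₁ + r₂)/2 = 2.32493 × 10^11 m
Circular speed at r₁: v₁ = √(GM/r₁) = 27.5071 m/s
Transfer speed at r₁ (periapsis): v₁ₜ = √(GM(2/r₁ − 1/a_t)) = 36.1423 m/s
(a) ΔV₁ = v₁ₜ − v₁ = 8.6352 m/s ≈ 8.635 m/s
Circular speed at r₂: v₂ = √(GM/r₂) = 10.9504 m/s
Transfer speed at r₂ (apoapsis): v₂ₜ = √(GM(2/r₂ − 1/a_t)) = 5.72781 m/s
(b) ΔV₂ = v₂ − v₂ₜ = 5.22263 m/s ≈ 5.223 m/s
(c) ΔV_total = ΔV₁ + ΔV₂ = 13.8578 m/s ≈ 13.86 m/s

Final answer:
(a) ΔV₁ = 8.635 m/s
(b) ΔV₂ = 5.223 m/s
(c) ΔV_total = 13.86 m/s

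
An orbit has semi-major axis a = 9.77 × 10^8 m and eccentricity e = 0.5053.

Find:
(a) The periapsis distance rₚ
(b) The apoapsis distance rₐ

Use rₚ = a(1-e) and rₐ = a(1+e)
a = 9.77 × 10^8 m
e = 0.5053:  1 − e = 0.4947,  1 + e = 1.5053
(a) rₚ = a(1 − e) = 9.77 × 10^8 m × 0.4947 = 4.83322 × 10^8 m ≈ 4.833 × 10^8 m
(b) rₐ = a(1 + e) = 9.77 × 10^8 m × 1.5053 = 1.47068 × 10^9 m ≈ 1.471 × 10^9 m

Final answer:
(a) rₚ = 4.833 × 10^8 m
(b) rₐ = 1.471 × 10^9 m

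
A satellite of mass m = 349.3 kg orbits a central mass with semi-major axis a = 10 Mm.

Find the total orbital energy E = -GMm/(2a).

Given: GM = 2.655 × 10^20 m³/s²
a = 10 Mm = 1 × 10^7 m
GM = 2.655 × 10^20 m³/s²
2a = 2 × 10^7 m
GMm = 2.655 × 10^20 × 349.3 = 9.27391 × 10^22 m³·kg/s²
E = −GMm/(2a) = -4.63696 × 10^15 J ≈ -4.637 PJ

Final answer: -4.637 PJ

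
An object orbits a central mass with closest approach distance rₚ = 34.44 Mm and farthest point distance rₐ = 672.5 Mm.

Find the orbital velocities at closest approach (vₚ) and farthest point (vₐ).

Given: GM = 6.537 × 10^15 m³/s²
rₚ = 34.44 Mm = 3.444 × 10^7 m
rₐ = 672.5 Mm = 6.725 × 10^8 m
GM = 6.537 × 10^15 m³/s²
a = (rₚ + rₐ)/2 = 3.5347 × 10^8 m
Vis-viva: v² = GM (2/r − 1/a)
vₚ² = 6.537 × 10^15 × (5.8072 × 10^-8 − 2.82909 × 10^-9) = 3.61123 × 10^8 m²/s²
vₚ = 19003.2 m/s ≈ 19 km/s
vₐ² = 6.537 × 10^15 × (2.97398 × 10^-9 − 2.82909 × 10^-9) = 947102 m²/s²
vₐ = 973.192 m/s ≈ 973.2 m/s

Final answer: vₚ = 19 km/s, vₐ = 973.2 m/s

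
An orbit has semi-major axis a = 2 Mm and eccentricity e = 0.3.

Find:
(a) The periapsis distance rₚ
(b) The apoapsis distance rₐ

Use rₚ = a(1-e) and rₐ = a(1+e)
a = 2 Mm = 2 × 10^6 m
e = 0.3:  1 − e = 0.7,  1 + e = 1.3
(a) rₚ = a(1 − e) = 2 × 10^6 m × 0.7 = 1.4 × 10^6 m ≈ 1.4 Mm
(b) rₐ = a(1 + e) = 2 × 10^6 m × 1.3 = 2.6 × 10^6 m ≈ 2.6 Mm

Final answer:
(a) rₚ = 1.4 Mm
(b) rₐ = 2.6 Mm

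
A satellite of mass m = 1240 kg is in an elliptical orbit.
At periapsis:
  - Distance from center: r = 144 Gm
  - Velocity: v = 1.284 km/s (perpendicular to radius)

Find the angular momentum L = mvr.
r = 144 Gm = 1.44 × 10^11 m
v = 1.284 km/s = 1284 m/s
vr = 1284 × 1.44 × 10^11 = 1.84896 × 10^14 m²/s
L = m × vr = 1240 × 1.84896 × 10^14 = 2.29271 × 10^17 kg·m²/s ≈ 2.293 × 10^17 kg·m²/s

Final answer: L = 2.293 × 10^17 kg·m²/s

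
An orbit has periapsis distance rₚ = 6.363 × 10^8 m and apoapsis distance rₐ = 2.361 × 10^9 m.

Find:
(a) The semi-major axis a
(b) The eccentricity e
rₚ = 6.363 × 10^8 m
rₐ = 2.361 × 10^9 m
(a) a = (rₚ + rₐ)/2 = 1.49865 × 10^9 m ≈ 1.499 × 10^9 m
(b) e = (rₐ − rₚ)/(rₐ + rₚ) = (1.7247 × 10^9) / (2.9973 × 10^9) = 0.575418

Final answer:
(a) a = 1.499 × 10^9 m
(b) e = 0.5754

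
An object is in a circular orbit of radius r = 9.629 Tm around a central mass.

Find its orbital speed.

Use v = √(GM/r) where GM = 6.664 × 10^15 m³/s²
r = 9.629 Tm = 9.629 × 10^12 m
GM = 6.664 × 10^15 m³/s²
GM/r = (6.664 × 10^15) / (9.629 × 10^12) = 692.076 m²/s²
v = √(GM/r) = 26.3073 m/s ≈ 26.31 m/s

Final answer: 26.31 m/s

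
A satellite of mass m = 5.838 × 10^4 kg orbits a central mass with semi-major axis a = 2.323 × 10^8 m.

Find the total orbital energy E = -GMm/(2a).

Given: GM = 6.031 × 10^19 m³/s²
a = 2.323 × 10^8 m
GM = 6.031 × 10^19 m³/s²
2a = 4.646 × 10^8 m
GMm = 6.031 × 10^19 × 58380 = 3.5209 × 10^24 m³·kg/s²
E = −GMm/(2a) = -7.57834 × 10^15 J ≈ -7.578 PJ

Final answer: -7.578 PJ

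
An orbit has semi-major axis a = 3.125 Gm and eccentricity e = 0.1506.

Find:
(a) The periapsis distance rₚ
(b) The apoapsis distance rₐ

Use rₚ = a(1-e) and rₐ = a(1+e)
a = 3.125 Gm = 3.125 × 10^9 m
e = 0.1506:  1 − e = 0.8494,  1 + e = 1.1506
(a) rₚ = a(1 − e) = 3.125 × 10^9 m × 0.8494 = 2.65438 × 10^9 m ≈ 2.654 Gm
(b) rₐ = a(1 + e) = 3.125 × 10^9 m × 1.1506 = 3.59562 × 10^9 m ≈ 3.596 Gm

Final answer:
(a) rₚ = 2.654 Gm
(b) rₐ = 3.596 Gm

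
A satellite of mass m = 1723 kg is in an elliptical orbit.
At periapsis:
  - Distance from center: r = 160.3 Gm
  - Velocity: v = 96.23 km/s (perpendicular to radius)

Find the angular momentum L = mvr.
r = 160.3 Gm = 1.603 × 10^11 m
v = 96.23 km/s = 96230 m/s
vr = 96230 × 1.603 × 10^11 = 1.54257 × 10^16 m²/s
L = m × vr = 1723 × 1.54257 × 10^16 = 2.65784 × 10^19 kg·m²/s ≈ 2.658 × 10^19 kg·m²/s

Final answer: L = 2.658 × 10^19 kg·m²/s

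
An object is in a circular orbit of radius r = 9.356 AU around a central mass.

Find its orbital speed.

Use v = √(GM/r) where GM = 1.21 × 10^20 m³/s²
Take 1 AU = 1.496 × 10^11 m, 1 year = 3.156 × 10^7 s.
r = 9.356 AU = 1.39966 × 10^12 m
GM = 1.21 × 10^20 m³/s²
GM/r = (1.21 × 10^20) / (1.39966 × 10^12) = 8.64497 × 10^7 m²/s²
v = √(GM/r) = 9297.83 m/s ≈ 1.961 AU/year

Final answer: 1.961 AU/year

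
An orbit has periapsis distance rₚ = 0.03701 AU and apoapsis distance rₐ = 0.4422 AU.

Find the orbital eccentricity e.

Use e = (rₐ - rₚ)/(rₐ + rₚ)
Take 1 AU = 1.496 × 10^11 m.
rₚ = 0.03701 AU = 5.5367 × 10^9 m
rₐ = 0.4422 AU = 6.61531 × 10^10 m
rₐ − rₚ = 6.06164 × 10^10 m
rₐ + rₚ = 7.16898 × 10^10 m
e = (rₐ − rₚ)/(rₐ + rₚ) = 0.845537

Final answer: e = 0.8455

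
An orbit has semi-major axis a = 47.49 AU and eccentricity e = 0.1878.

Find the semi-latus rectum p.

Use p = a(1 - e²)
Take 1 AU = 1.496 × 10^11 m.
a = 47.49 AU = 7.1045 × 10^12 m
e = 0.1878,  e² = 0.0352688,  1 − e² = 0.964731
p = a(1 − e²) = 7.1045 × 10^12 m × 0.964731 = 6.85394 × 10^12 m ≈ 45.82 AU

Final answer: p = 45.82 AU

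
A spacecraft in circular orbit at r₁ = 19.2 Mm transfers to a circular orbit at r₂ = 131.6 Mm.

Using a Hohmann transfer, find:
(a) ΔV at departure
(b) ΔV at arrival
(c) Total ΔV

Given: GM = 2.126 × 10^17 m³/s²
r₁ = 19.2 Mm = 1.92 × 10^7 m
r₂ = 131.6 Mm = 1.316 × 10^8 m
GM = 2.126 × 10^17 m³/s²
Transfer ellipse: a_t = (r₁ + r₂)/2 = 7.54 × 10^7 m
Circular speed at r₁: v₁ = √(GM/r₁) = 105228 m/s
Transfer speed at r₁ (periapsis): v₁ₜ = √(GM(2/r₁ − 1/a_t)) = 139019 m/s
(a) ΔV₁ = v₁ₜ − v₁ = 33790.8 m/s ≈ 33.79 km/s
Circular speed at r₂: v₂ = √(GM/r₂) = 40193.3 m/s
Transfer speed at r₂ (apoapsis): v₂ₜ = √(GM(2/r₂ − 1/a_t)) = 20282.4 m/s
(b) ΔV₂ = v₂ − v₂ₜ = 19910.9 m/s ≈ 19.91 km/s
(c) ΔV_total = ΔV₁ + ΔV₂ = 53701.7 m/s ≈ 53.7 km/s

Final answer:
(a) ΔV₁ = 33.79 km/s
(b) ΔV₂ = 19.91 km/s
(c) ΔV_total = 53.7 km/s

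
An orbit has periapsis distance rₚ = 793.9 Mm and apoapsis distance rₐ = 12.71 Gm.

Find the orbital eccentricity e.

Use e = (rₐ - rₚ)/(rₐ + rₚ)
rₚ = 793.9 Mm = 7.939 × 10^8 m
rₐ = 12.71 Gm = 1.271 × 10^10 m
rₐ − rₚ = 1.19161 × 10^10 m
rₐ + rₚ = 1.35039 × 10^10 m
e = (rₐ − rₚ)/(rₐ + rₚ) = 0.882419

Final answer: e = 0.8824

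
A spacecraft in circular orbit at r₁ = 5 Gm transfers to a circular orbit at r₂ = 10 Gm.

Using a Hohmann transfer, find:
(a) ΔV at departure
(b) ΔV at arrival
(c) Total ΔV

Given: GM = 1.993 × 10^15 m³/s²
r₁ = 5 Gm = 5 × 10^9 m
r₂ = 10 Gm = 1 × 10^10 m
GM = 1.993 × 10^15 m³/s²
Transfer ellipse: a_t = (r₁ + r₂)/2 = 7.5 × 10^9 m
Circular speed at r₁: v₁ = √(GM/r₁) = 631.348 m/s
Transfer speed at r₁ (periapsis): v₁ₜ = √(GM(2/r₁ − 1/a_t)) = 729.018 m/s
(a) ΔV₁ = v₁ₜ − v₁ = 97.6698 m/s ≈ 97.67 m/s
Circular speed at r₂: v₂ = √(GM/r₂) = 446.43 m/s
Transfer speed at r₂ (apoapsis): v₂ₜ = √(GM(2/r₂ − 1/a_t)) = 364.509 m/s
(b) ΔV₂ = v₂ − v₂ₜ = 81.9215 m/s ≈ 81.92 m/s
(c) ΔV_total = ΔV₁ + ΔV₂ = 179.591 m/s ≈ 179.6 m/s

Final answer:
(a) ΔV₁ = 97.67 m/s
(b) ΔV₂ = 81.92 m/s
(c) ΔV_total = 179.6 m/s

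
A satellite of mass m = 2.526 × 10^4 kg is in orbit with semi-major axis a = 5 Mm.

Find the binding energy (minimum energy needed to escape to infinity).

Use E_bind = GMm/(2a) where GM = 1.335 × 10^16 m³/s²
a = 5 Mm = 5 × 10^6 m
GM = 1.335 × 10^16 m³/s²
m = 2.526 × 10^4 kg
GMm = 1.335 × 10^16 × 25260 = 3.37221 × 10^20 m³·kg/s²
2a = 1 × 10^7 m
E_bind = GMm/(2a) = 3.37221 × 10^13 J ≈ 33.72 TJ

Final answer: 33.72 TJ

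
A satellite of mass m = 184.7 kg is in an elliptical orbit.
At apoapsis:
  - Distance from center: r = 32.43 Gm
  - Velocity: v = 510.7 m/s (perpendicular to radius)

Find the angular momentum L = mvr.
r = 32.43 Gm = 3.243 × 10^10 m
v = 510.7 m/s
vr = 510.7 × 3.243 × 10^10 = 1.6562 × 10^13 m²/s
L = m × vr = 184.7 × 1.6562 × 10^13 = 3.059 × 10^15 kg·m²/s ≈ 3.059 × 10^15 kg·m²/s

Final answer: L = 3.059 × 10^15 kg·m²/s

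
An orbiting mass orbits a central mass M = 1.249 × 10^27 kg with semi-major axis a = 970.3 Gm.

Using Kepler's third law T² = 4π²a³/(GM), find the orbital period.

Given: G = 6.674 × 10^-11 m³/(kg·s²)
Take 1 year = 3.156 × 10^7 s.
M = 1.249 × 10^27 kg
GM = G × M = 6.674 × 10^-11 × 1.249 × 10^27 = 8.33583 × 10^16 m³/s²
a = 970.3 Gm = 9.703 × 10^11 m
a³ = 9.1352 × 10^35 m³
T = 2π √(a³/GM) = 2π √((9.1352 × 10^35) / (8.33583 × 10^16)) = 2π × 3.31043 × 10^9 s
T = 2.08001 × 10^10 s ≈ 659.1 years

Final answer: 659.1 years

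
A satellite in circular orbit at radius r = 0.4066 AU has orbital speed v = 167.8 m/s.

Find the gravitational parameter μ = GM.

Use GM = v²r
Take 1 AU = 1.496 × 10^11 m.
r = 0.4066 AU = 6.08274 × 10^10 m
v = 167.8 m/s
v² = 28156.8 m²/s²
GM = v²r = 28156.8 × 6.08274 × 10^10 = 1.71271 × 10^15 m³/s²
GM ≈ 1.713 × 10^15 m³/s²

Final answer: GM = 1.713 × 10^15 m³/s²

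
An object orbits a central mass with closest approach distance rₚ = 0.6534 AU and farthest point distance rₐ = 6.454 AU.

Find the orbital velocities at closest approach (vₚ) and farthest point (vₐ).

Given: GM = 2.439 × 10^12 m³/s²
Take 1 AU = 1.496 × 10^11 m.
rₚ = 0.6534 AU = 9.77486 × 10^10 m
rₐ = 6.454 AU = 9.65518 × 10^11 m
GM = 2.439 × 10^12 m³/s²
a = (rₚ + rₐ)/2 = 5.31634 × 10^11 m
Vis-viva: v² = GM (2/r − 1/a)
vₚ² = 2.439 × 10^12 × (2.04606 × 10^-11 − 1.881 × 10^-12) = 45.3158 m²/s²
vₚ = 6.7317 m/s ≈ 6.732 m/s
vₐ² = 2.439 × 10^12 × (2.07143 × 10^-12 − 1.881 × 10^-12) = 0.464461 m²/s²
vₐ = 0.681514 m/s ≈ 0.6815 m/s

Final answer: vₚ = 6.732 m/s, vₐ = 0.6815 m/s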